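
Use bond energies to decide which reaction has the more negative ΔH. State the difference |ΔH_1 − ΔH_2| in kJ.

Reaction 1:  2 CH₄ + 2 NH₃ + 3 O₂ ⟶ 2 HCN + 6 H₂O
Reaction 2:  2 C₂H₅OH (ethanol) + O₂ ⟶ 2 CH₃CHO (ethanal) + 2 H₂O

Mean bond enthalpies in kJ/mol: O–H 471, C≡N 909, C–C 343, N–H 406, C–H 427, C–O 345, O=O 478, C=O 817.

Reaction 1:
  Bonds broken (reactants):
    C–H: 8 × 427 = 3416
    N–H: 6 × 406 = 2436
    O=O: 3 × 478 = 1434
    Σ(broken) = 7286 kJ
  Bonds formed (products):
    C≡N: 2 × 909 = 1818
    C–H: 2 × 427 = 854
    O–H: 12 × 471 = 5652
    Σ(formed) = 8324 kJ
  ΔH_1 = 7286 − 8324 = −1038 kJ
Reaction 2:
  Bonds broken (reactants):
    C–C: 2 × 343 = 686
    C–H: 10 × 427 = 4270
    C–O: 2 × 345 = 690
    O–H: 2 × 471 = 942
    O=O: 1 × 478 = 478
    Σ(broken) = 7066 kJ
  Bonds formed (products):
    C–C: 2 × 343 = 686
    C–H: 8 × 427 = 3416
    C=O: 2 × 817 = 1634
    O–H: 4 × 471 = 1884
    Σ(formed) = 7620 kJ
  ΔH_2 = 7066 − 7620 = −554 kJ
ΔH_1 − ΔH_2 = −484 kJ, so reaction 1 has the more negative ΔH; |ΔH_1 − ΔH_2| = 484 kJ.

Reaction 1, by 484 kJ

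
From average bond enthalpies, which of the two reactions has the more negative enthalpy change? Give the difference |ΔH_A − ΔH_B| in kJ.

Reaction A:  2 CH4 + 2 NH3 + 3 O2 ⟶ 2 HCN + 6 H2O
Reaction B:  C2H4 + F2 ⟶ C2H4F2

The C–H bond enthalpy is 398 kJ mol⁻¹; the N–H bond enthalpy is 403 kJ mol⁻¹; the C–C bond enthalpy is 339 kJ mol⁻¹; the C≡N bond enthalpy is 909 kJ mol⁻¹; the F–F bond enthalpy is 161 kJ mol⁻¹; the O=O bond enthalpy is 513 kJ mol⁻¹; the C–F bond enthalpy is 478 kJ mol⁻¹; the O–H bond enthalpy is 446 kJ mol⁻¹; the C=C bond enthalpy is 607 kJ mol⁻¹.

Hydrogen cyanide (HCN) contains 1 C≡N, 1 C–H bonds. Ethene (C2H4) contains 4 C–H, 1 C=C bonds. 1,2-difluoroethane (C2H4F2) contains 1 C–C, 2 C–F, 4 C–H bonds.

Reaction A:
  Bonds broken (reactants):
    C–H: 8 × 398 = 3184
    N–H: 6 × 403 = 2418
    O=O: 3 × 513 = 1539
    Σ(broken) = 7141 kJ
  Bonds formed (products):
    C≡N: 2 × 909 = 1818
    C–H: 2 × 398 = 796
    O–H: 12 × 446 = 5352
    Σ(formed) = 7966 kJ
  ΔH_A = 7141 − 7966 = −825 kJ
Reaction B:
  Bonds broken (reactants):
    C–H: 4 × 398 = 1592
    C=C: 1 × 607 = 607
    F–F: 1 × 161 = 161
    Σ(broken) = 2360 kJ
  Bonds formed (products):
    C–C: 1 × 339 = 339
    C–F: 2 × 478 = 956
    C–H: 4 × 398 = 1592
    Σ(formed) = 2887 kJ
  ΔH_B = 2360 − 2887 = −527 kJ
ΔH_A − ΔH_B = −298 kJ, so reaction A has the more negative ΔH; |ΔH_A − ΔH_B| = 298 kJ.

Reaction A, by 298 kJ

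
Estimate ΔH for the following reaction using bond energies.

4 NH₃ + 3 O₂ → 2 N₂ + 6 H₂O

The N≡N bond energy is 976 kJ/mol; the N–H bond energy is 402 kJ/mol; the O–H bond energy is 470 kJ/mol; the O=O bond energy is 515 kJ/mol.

Bonds broken (reactants):
  N–H: 12 × 402 = 4824
  O=O: 3 × 515 = 1545
  Σ(broken) = 6369 kJ
Bonds formed (products):
  N≡N: 2 × 976 = 1952
  O–H: 12 × 470 = 5640
  Σ(formed) = 7592 kJ
ΔH = Σ(broken) − Σ(formed) = 6369 − 7592 = −1223 kJ

ΔH ≈ −1223 kJ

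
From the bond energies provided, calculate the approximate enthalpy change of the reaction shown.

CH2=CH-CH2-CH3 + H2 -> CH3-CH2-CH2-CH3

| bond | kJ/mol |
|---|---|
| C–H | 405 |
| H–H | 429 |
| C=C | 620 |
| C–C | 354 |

Bonds broken (reactants):
  C–C: 2 × 354 = 708
  C–H: 8 × 405 = 3240
  C=C: 1 × 620 = 620
  H–H: 1 × 429 = 429
  Σ(broken) = 4997 kJ
Bonds formed (products):
  C–C: 3 × 354 = 1062
  C–H: 10 × 405 = 4050
  Σ(formed) = 5112 kJ
ΔH = Σ(broken) − Σ(formed) = 4997 − 5112 = −115 kJ

ΔH ≈ −115 kJ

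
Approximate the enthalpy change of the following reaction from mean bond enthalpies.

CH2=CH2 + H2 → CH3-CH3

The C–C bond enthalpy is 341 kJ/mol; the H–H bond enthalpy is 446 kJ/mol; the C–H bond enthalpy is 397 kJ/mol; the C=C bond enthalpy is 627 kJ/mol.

Bonds broken (reactants):
  C–H: 4 × 397 = 1588
  C=C: 1 × 627 = 627
  H–H: 1 × 446 = 446
  Σ(broken) = 2661 kJ
Bonds formed (products):
  C–C: 1 × 341 = 341
  C–H: 6 × 397 = 2382
  Σ(formed) = 2723 kJ
ΔH = Σ(broken) − Σ(formed) = 2661 − 2723 = −62 kJ

ΔH ≈ −62 kJ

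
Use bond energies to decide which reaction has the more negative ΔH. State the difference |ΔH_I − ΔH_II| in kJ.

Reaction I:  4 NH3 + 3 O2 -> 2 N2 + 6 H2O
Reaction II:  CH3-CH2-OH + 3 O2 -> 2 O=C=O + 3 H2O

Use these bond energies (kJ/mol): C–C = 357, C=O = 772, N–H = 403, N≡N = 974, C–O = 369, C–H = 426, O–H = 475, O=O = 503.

Reaction I, by 205 kJ

Reaction I:
  Bonds broken (reactants):
    N–H: 12 × 403 = 4836
    O=O: 3 × 503 = 1509
    Σ(broken) = 6345 kJ
  Bonds formed (products):
    N≡N: 2 × 974 = 1948
    O–H: 12 × 475 = 5700
    Σ(formed) = 7648 kJ
  ΔH_I = 6345 − 7648 = −1303 kJ
Reaction II:
  Bonds broken (reactants):
    C–C: 1 × 357 = 357
    C–H: 5 × 426 = 2130
    C–O: 1 × 369 = 369
    O–H: 1 × 475 = 475
    O=O: 3 × 503 = 1509
    Σ(broken) = 4840 kJ
  Bonds formed (products):
    C=O: 4 × 772 = 3088
    O–H: 6 × 475 = 2850
    Σ(formed) = 5938 kJ
  ΔH_II = 4840 − 5938 = −1098 kJ
ΔH_I − ΔH_II = −205 kJ, so reaction I has the more negative ΔH; |ΔH_I − ΔH_II| = 205 kJ.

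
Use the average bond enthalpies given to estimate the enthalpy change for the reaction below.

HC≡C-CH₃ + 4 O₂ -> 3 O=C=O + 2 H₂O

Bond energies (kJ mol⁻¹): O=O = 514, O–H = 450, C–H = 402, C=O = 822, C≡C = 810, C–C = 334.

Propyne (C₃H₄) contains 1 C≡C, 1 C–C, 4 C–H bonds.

Bonds broken (reactants):
  C≡C: 1 × 810 = 810
  C–C: 1 × 334 = 334
  C–H: 4 × 402 = 1608
  O=O: 4 × 514 = 2056
  Σ(broken) = 4808 kJ
Bonds formed (products):
  C=O: 6 × 822 = 4932
  O–H: 4 × 450 = 1800
  Σ(formed) = 6732 kJ
ΔH = Σ(broken) − Σ(formed) = 4808 − 6732 = −1924 kJ

ΔH ≈ −1924 kJ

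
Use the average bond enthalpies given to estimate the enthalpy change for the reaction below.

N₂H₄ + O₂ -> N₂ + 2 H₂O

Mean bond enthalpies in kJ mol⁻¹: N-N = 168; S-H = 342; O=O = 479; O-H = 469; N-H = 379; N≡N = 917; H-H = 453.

ΔH ≈ −630 kJ

Bonds broken (reactants):
  N-H: 4 × 379 = 1516
  N-N: 1 × 168 = 168
  O=O: 1 × 479 = 479
  Σ(broken) = 2163 kJ
Bonds formed (products):
  N≡N: 1 × 917 = 917
  O-H: 4 × 469 = 1876
  Σ(formed) = 2793 kJ
ΔH = Σ(broken) − Σ(formed) = 2163 − 2793 = −630 kJ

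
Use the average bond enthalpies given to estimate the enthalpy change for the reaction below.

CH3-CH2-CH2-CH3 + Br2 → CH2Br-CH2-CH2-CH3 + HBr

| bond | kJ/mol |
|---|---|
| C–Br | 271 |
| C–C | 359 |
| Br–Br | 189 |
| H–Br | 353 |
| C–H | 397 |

Bonds broken (reactants):
  Br–Br: 1 × 189 = 189
  C–C: 3 × 359 = 1077
  C–H: 10 × 397 = 3970
  Σ(broken) = 5236 kJ
Bonds formed (products):
  C–Br: 1 × 271 = 271
  C–C: 3 × 359 = 1077
  C–H: 9 × 397 = 3573
  H–Br: 1 × 353 = 353
  Σ(formed) = 5274 kJ
ΔH = Σ(broken) − Σ(formed) = 5236 − 5274 = −38 kJ

ΔH ≈ −38 kJ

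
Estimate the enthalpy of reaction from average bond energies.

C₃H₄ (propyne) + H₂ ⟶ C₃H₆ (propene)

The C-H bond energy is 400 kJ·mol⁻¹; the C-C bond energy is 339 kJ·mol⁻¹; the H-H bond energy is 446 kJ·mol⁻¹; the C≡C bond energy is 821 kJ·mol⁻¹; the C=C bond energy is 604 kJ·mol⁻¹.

Bonds broken (reactants):
  C≡C: 1 × 821 = 821
  C-C: 1 × 339 = 339
  C-H: 4 × 400 = 1600
  H-H: 1 × 446 = 446
  Σ(broken) = 3206 kJ
Bonds formed (products):
  C-C: 1 × 339 = 339
  C-H: 6 × 400 = 2400
  C=C: 1 × 604 = 604
  Σ(formed) = 3343 kJ
ΔH = Σ(broken) − Σ(formed) = 3206 − 3343 = −137 kJ

ΔH ≈ −137 kJ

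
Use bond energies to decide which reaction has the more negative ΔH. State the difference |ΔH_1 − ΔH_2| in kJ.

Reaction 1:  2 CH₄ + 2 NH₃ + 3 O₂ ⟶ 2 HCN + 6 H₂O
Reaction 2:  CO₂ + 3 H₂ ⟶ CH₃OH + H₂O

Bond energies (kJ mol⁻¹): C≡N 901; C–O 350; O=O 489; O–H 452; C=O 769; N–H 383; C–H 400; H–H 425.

Reaction 1, by 968 kJ

Reaction 1:
  Bonds broken (reactants):
    C–H: 8 × 400 = 3200
    N–H: 6 × 383 = 2298
    O=O: 3 × 489 = 1467
    Σ(broken) = 6965 kJ
  Bonds formed (products):
    C≡N: 2 × 901 = 1802
    C–H: 2 × 400 = 800
    O–H: 12 × 452 = 5424
    Σ(formed) = 8026 kJ
  ΔH_1 = 6965 − 8026 = −1061 kJ
Reaction 2:
  Bonds broken (reactants):
    C=O: 2 × 769 = 1538
    H–H: 3 × 425 = 1275
    Σ(broken) = 2813 kJ
  Bonds formed (products):
    C–H: 3 × 400 = 1200
    C–O: 1 × 350 = 350
    O–H: 3 × 452 = 1356
    Σ(formed) = 2906 kJ
  ΔH_2 = 2813 − 2906 = −93 kJ
ΔH_1 − ΔH_2 = −968 kJ, so reaction 1 has the more negative ΔH; |ΔH_1 − ΔH_2| = 968 kJ.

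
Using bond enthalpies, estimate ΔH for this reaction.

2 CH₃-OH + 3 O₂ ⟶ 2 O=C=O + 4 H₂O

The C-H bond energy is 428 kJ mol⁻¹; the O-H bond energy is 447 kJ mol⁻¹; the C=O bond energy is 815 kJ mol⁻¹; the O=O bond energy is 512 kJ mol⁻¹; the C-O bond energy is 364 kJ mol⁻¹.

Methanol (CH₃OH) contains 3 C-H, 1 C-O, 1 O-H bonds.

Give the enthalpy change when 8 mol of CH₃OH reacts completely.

Bonds broken (reactants):
  C-H: 6 × 428 = 2568
  C-O: 2 × 364 = 728
  O-H: 2 × 447 = 894
  O=O: 3 × 512 = 1536
  Σ(broken) = 5726 kJ
Bonds formed (products):
  C=O: 4 × 815 = 3260
  O-H: 8 × 447 = 3576
  Σ(formed) = 6836 kJ
ΔH = Σ(broken) − Σ(formed) = 5726 − 6836 = −1110 kJ
For 4× the reaction as written: 4 × (−1110) = −4440 kJ

ΔH = −4440 kJ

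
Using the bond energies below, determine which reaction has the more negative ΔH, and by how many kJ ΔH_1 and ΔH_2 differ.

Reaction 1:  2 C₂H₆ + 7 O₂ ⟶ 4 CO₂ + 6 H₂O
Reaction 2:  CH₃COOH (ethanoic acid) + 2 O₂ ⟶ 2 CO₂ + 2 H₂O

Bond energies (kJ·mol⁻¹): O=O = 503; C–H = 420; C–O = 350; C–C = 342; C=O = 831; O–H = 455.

Reaction 1, by 1963 kJ

Reaction 1:
  Bonds broken (reactants):
    C–C: 2 × 342 = 684
    C–H: 12 × 420 = 5040
    O=O: 7 × 503 = 3521
    Σ(broken) = 9245 kJ
  Bonds formed (products):
    C=O: 8 × 831 = 6648
    O–H: 12 × 455 = 5460
    Σ(formed) = 12108 kJ
  ΔH_1 = 9245 − 12108 = −2863 kJ
Reaction 2:
  Bonds broken (reactants):
    C–C: 1 × 342 = 342
    C–H: 3 × 420 = 1260
    C–O: 1 × 350 = 350
    C=O: 1 × 831 = 831
    O–H: 1 × 455 = 455
    O=O: 2 × 503 = 1006
    Σ(broken) = 4244 kJ
  Bonds formed (products):
    C=O: 4 × 831 = 3324
    O–H: 4 × 455 = 1820
    Σ(formed) = 5144 kJ
  ΔH_2 = 4244 − 5144 = −900 kJ
ΔH_1 − ΔH_2 = −1963 kJ, so reaction 1 has the more negative ΔH; |ΔH_1 − ΔH_2| = 1963 kJ.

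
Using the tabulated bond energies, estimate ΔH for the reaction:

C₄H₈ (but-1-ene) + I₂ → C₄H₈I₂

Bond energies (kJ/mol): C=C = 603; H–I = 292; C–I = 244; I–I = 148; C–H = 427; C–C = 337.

ΔH ≈ −74 kJ

Bonds broken (reactants):
  C–C: 2 × 337 = 674
  C–H: 8 × 427 = 3416
  C=C: 1 × 603 = 603
  I–I: 1 × 148 = 148
  Σ(broken) = 4841 kJ
Bonds formed (products):
  C–C: 3 × 337 = 1011
  C–H: 8 × 427 = 3416
  C–I: 2 × 244 = 488
  Σ(formed) = 4915 kJ
ΔH = Σ(broken) − Σ(formed) = 4841 − 4915 = −74 kJ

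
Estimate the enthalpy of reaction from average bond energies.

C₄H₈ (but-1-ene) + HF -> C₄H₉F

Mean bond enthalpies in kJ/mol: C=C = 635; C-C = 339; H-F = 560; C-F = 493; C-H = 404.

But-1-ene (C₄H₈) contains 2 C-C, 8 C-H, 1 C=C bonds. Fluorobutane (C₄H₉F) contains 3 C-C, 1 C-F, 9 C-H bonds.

ΔH ≈ −41 kJ

Bonds broken (reactants):
  C-C: 2 × 339 = 678
  C-H: 8 × 404 = 3232
  C=C: 1 × 635 = 635
  H-F: 1 × 560 = 560
  Σ(broken) = 5105 kJ
Bonds formed (products):
  C-C: 3 × 339 = 1017
  C-F: 1 × 493 = 493
  C-H: 9 × 404 = 3636
  Σ(formed) = 5146 kJ
ΔH = Σ(broken) − Σ(formed) = 5105 − 5146 = −41 kJ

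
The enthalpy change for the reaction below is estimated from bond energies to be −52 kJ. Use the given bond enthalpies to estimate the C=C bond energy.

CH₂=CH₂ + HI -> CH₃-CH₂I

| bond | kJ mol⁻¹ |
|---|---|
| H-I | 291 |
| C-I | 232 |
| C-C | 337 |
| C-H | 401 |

D(C=C) ≈ 627 kJ/mol

Let D be the C=C bond energy.
Σ(broken) = 4×401 + 1×D + 1×291 = 1895 + D
Σ(formed) = 1×337 + 5×401 + 1×232 = 2574
ΔH = Σ(broken) − Σ(formed) = (1895 + D) − (2574) = −679 + D
Setting this equal to −52 kJ gives D = 627 kJ/mol.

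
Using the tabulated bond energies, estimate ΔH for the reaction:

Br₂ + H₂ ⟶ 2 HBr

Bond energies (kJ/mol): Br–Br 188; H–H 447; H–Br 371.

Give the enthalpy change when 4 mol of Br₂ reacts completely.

ΔH = −428 kJ

Bonds broken (reactants):
  Br–Br: 1 × 188 = 188
  H–H: 1 × 447 = 447
  Σ(broken) = 635 kJ
Bonds formed (products):
  H–Br: 2 × 371 = 742
  Σ(formed) = 742 kJ
ΔH = Σ(broken) − Σ(formed) = 635 − 742 = −107 kJ
For 4× the reaction as written: 4 × (−107) = −428 kJ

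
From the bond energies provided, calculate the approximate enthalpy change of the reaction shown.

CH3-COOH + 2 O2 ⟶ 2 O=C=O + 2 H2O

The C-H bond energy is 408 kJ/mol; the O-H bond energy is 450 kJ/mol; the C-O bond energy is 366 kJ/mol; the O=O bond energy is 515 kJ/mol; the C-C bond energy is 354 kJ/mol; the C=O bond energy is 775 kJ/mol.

ΔH ≈ −701 kJ

Bonds broken (reactants):
  C-C: 1 × 354 = 354
  C-H: 3 × 408 = 1224
  C-O: 1 × 366 = 366
  C=O: 1 × 775 = 775
  O-H: 1 × 450 = 450
  O=O: 2 × 515 = 1030
  Σ(broken) = 4199 kJ
Bonds formed (products):
  C=O: 4 × 775 = 3100
  O-H: 4 × 450 = 1800
  Σ(formed) = 4900 kJ
ΔH = Σ(broken) − Σ(formed) = 4199 − 4900 = −701 kJ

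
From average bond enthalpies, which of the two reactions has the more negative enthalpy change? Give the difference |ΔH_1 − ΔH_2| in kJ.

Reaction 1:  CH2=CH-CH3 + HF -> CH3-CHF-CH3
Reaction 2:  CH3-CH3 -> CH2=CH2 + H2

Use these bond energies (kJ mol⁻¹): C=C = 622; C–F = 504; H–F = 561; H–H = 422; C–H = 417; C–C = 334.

Reaction 1:
  Bonds broken (reactants):
    C–C: 1 × 334 = 334
    C–H: 6 × 417 = 2502
    C=C: 1 × 622 = 622
    H–F: 1 × 561 = 561
    Σ(broken) = 4019 kJ
  Bonds formed (products):
    C–C: 2 × 334 = 668
    C–F: 1 × 504 = 504
    C–H: 7 × 417 = 2919
    Σ(formed) = 4091 kJ
  ΔH_1 = 4019 − 4091 = −72 kJ
Reaction 2:
  Bonds broken (reactants):
    C–C: 1 × 334 = 334
    C–H: 6 × 417 = 2502
    Σ(broken) = 2836 kJ
  Bonds formed (products):
    C–H: 4 × 417 = 1668
    C=C: 1 × 622 = 622
    H–H: 1 × 422 = 422
    Σ(formed) = 2712 kJ
  ΔH_2 = 2836 − 2712 = +124 kJ
ΔH_1 − ΔH_2 = −196 kJ, so reaction 1 has the more negative ΔH; |ΔH_1 − ΔH_2| = 196 kJ.

Reaction 1, by 196 kJ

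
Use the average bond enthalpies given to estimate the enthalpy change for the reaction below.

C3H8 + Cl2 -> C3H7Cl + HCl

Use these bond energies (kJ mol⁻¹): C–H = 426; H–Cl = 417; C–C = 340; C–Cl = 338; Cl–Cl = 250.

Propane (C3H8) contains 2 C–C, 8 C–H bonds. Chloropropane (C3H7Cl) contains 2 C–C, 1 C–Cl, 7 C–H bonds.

Bonds broken (reactants):
  C–C: 2 × 340 = 680
  C–H: 8 × 426 = 3408
  Cl–Cl: 1 × 250 = 250
  Σ(broken) = 4338 kJ
Bonds formed (products):
  C–C: 2 × 340 = 680
  C–Cl: 1 × 338 = 338
  C–H: 7 × 426 = 2982
  H–Cl: 1 × 417 = 417
  Σ(formed) = 4417 kJ
ΔH = Σ(broken) − Σ(formed) = 4338 − 4417 = −79 kJ

ΔH ≈ −79 kJ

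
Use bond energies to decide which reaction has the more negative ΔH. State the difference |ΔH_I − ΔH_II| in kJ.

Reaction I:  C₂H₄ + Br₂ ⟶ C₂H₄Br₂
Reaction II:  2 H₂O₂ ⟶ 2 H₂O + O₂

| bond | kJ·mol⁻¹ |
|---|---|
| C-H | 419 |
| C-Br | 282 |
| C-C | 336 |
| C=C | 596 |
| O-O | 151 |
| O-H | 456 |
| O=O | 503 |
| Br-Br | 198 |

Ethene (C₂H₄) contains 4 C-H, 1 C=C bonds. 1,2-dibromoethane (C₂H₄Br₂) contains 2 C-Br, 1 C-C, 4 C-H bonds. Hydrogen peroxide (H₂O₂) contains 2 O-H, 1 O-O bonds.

Reaction II, by 95 kJ

Reaction I:
  Bonds broken (reactants):
    Br-Br: 1 × 198 = 198
    C-H: 4 × 419 = 1676
    C=C: 1 × 596 = 596
    Σ(broken) = 2470 kJ
  Bonds formed (products):
    C-Br: 2 × 282 = 564
    C-C: 1 × 336 = 336
    C-H: 4 × 419 = 1676
    Σ(formed) = 2576 kJ
  ΔH_I = 2470 − 2576 = −106 kJ
Reaction II:
  Bonds broken (reactants):
    O-H: 4 × 456 = 1824
    O-O: 2 × 151 = 302
    Σ(broken) = 2126 kJ
  Bonds formed (products):
    O-H: 4 × 456 = 1824
    O=O: 1 × 503 = 503
    Σ(formed) = 2327 kJ
  ΔH_II = 2126 − 2327 = −201 kJ
ΔH_I − ΔH_II = +95 kJ, so reaction II has the more negative ΔH; |ΔH_I − ΔH_II| = 95 kJ.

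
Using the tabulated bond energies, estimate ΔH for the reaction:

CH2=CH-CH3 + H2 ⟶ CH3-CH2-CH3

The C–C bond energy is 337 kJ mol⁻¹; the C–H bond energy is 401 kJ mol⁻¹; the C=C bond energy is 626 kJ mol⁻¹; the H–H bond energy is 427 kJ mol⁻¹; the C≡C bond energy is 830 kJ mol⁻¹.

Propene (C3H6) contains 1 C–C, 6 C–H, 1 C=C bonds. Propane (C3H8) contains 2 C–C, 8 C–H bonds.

ΔH ≈ −86 kJ

Bonds broken (reactants):
  C–C: 1 × 337 = 337
  C–H: 6 × 401 = 2406
  C=C: 1 × 626 = 626
  H–H: 1 × 427 = 427
  Σ(broken) = 3796 kJ
Bonds formed (products):
  C–C: 2 × 337 = 674
  C–H: 8 × 401 = 3208
  Σ(formed) = 3882 kJ
ΔH = Σ(broken) − Σ(formed) = 3796 − 3882 = −86 kJ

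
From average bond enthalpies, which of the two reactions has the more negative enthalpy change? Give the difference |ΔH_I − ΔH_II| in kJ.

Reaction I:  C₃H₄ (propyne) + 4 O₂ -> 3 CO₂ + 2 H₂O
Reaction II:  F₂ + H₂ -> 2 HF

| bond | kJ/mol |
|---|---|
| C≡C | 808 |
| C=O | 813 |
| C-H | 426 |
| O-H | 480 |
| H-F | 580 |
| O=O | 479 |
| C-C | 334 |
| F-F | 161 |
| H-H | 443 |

Reaction I, by 1480 kJ

Reaction I:
  Bonds broken (reactants):
    C≡C: 1 × 808 = 808
    C-C: 1 × 334 = 334
    C-H: 4 × 426 = 1704
    O=O: 4 × 479 = 1916
    Σ(broken) = 4762 kJ
  Bonds formed (products):
    C=O: 6 × 813 = 4878
    O-H: 4 × 480 = 1920
    Σ(formed) = 6798 kJ
  ΔH_I = 4762 − 6798 = −2036 kJ
Reaction II:
  Bonds broken (reactants):
    F-F: 1 × 161 = 161
    H-H: 1 × 443 = 443
    Σ(broken) = 604 kJ
  Bonds formed (products):
    H-F: 2 × 580 = 1160
    Σ(formed) = 1160 kJ
  ΔH_II = 604 − 1160 = −556 kJ
ΔH_I − ΔH_II = −1480 kJ, so reaction I has the more negative ΔH; |ΔH_I − ΔH_II| = 1480 kJ.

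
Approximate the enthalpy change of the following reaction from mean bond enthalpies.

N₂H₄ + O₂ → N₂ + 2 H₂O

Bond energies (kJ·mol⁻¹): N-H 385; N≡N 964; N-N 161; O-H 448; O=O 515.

Bonds broken (reactants):
  N-H: 4 × 385 = 1540
  N-N: 1 × 161 = 161
  O=O: 1 × 515 = 515
  Σ(broken) = 2216 kJ
Bonds formed (products):
  N≡N: 1 × 964 = 964
  O-H: 4 × 448 = 1792
  Σ(formed) = 2756 kJ
ΔH = Σ(broken) − Σ(formed) = 2216 − 2756 = −540 kJ

ΔH ≈ −540 kJ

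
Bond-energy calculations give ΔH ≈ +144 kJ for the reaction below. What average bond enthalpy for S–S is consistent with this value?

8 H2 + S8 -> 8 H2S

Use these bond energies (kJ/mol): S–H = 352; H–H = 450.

D(S–S) ≈ 272 kJ/mol

Let D be the S–S bond energy.
Σ(broken) = 8×450 + 8×D = 3600 + 8D
Σ(formed) = 16×352 = 5632
ΔH = Σ(broken) − Σ(formed) = (3600 + 8D) − (5632) = −2032 + 8D
Setting this equal to +144 kJ gives 8D = 2176, so D = 272 kJ/mol.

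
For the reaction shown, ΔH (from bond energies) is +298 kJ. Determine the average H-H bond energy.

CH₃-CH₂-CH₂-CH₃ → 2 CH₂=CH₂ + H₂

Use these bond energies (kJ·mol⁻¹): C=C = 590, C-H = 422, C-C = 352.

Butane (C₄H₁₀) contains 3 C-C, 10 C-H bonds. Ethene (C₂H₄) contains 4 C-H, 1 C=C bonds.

D(H-H) ≈ 422 kJ/mol

Let D be the H-H bond energy.
Σ(broken) = 3×352 + 10×422 = 5276
Σ(formed) = 8×422 + 2×590 + 1×D = 4556 + D
ΔH = Σ(broken) − Σ(formed) = (5276) − (4556 + D) = +720 − D
Setting this equal to +298 kJ gives D = 422 kJ/mol.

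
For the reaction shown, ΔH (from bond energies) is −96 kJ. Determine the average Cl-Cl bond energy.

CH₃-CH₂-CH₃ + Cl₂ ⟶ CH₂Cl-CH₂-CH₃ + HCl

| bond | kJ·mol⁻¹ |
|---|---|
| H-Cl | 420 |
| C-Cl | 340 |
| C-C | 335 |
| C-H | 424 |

Let D be the Cl-Cl bond energy.
Σ(broken) = 2×335 + 8×424 + 1×D = 4062 + D
Σ(formed) = 2×335 + 1×340 + 7×424 + 1×420 = 4398
ΔH = Σ(broken) − Σ(formed) = (4062 + D) − (4398) = −336 + D
Setting this equal to −96 kJ gives D = 240 kJ/mol.

D(Cl-Cl) ≈ 240 kJ/mol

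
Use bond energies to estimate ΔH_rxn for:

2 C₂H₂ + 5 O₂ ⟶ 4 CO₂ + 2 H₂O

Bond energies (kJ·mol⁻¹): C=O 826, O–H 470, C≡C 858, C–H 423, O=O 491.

Bonds broken (reactants):
  C≡C: 2 × 858 = 1716
  C–H: 4 × 423 = 1692
  O=O: 5 × 491 = 2455
  Σ(broken) = 5863 kJ
Bonds formed (products):
  C=O: 8 × 826 = 6608
  O–H: 4 × 470 = 1880
  Σ(formed) = 8488 kJ
ΔH = Σ(broken) − Σ(formed) = 5863 − 8488 = −2625 kJ

ΔH ≈ −2625 kJ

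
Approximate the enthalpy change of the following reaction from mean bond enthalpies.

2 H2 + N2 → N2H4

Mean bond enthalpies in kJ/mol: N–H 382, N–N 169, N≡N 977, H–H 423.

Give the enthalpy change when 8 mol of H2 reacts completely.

ΔH = +504 kJ

Bonds broken (reactants):
  H–H: 2 × 423 = 846
  N≡N: 1 × 977 = 977
  Σ(broken) = 1823 kJ
Bonds formed (products):
  N–H: 4 × 382 = 1528
  N–N: 1 × 169 = 169
  Σ(formed) = 1697 kJ
ΔH = Σ(broken) − Σ(formed) = 1823 − 1697 = +126 kJ
For 4× the reaction as written: 4 × (+126) = +504 kJ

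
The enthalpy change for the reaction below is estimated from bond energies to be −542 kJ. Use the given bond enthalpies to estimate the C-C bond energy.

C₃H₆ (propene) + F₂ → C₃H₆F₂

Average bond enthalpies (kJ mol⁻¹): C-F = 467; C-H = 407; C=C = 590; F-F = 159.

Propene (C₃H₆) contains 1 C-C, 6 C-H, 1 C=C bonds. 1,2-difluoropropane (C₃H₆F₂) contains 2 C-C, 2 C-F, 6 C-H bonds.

Let D be the C-C bond energy.
Σ(broken) = 1×D + 6×407 + 1×590 + 1×159 = 3191 + D
Σ(formed) = 2×D + 2×467 + 6×407 = 3376 + 2D
ΔH = Σ(broken) − Σ(formed) = (3191 + D) − (3376 + 2D) = −185 − D
Setting this equal to −542 kJ gives D = 357 kJ/mol.

D(C-C) ≈ 357 kJ/mol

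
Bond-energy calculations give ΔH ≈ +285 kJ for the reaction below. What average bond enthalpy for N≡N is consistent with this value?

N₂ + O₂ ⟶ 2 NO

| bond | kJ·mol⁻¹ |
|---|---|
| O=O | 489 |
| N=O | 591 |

D(N≡N) ≈ 978 kJ/mol

Let D be the N≡N bond energy.
Σ(broken) = 1×D + 1×489 = 489 + D
Σ(formed) = 2×591 = 1182
ΔH = Σ(broken) − Σ(formed) = (489 + D) − (1182) = −693 + D
Setting this equal to +285 kJ gives D = 978 kJ/mol.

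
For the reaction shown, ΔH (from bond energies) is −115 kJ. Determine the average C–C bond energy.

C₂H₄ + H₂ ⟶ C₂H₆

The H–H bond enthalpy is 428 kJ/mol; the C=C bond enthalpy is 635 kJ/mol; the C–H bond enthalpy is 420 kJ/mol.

Let D be the C–C bond energy.
Σ(broken) = 4×420 + 1×635 + 1×428 = 2743
Σ(formed) = 1×D + 6×420 = 2520 + D
ΔH = Σ(broken) − Σ(formed) = (2743) − (2520 + D) = +223 − D
Setting this equal to −115 kJ gives D = 338 kJ/mol.

D(C–C) ≈ 338 kJ/mol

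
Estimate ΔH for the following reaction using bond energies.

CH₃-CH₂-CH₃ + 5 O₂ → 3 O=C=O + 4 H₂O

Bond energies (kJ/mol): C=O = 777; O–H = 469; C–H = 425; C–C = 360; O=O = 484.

Bonds broken (reactants):
  C–C: 2 × 360 = 720
  C–H: 8 × 425 = 3400
  O=O: 5 × 484 = 2420
  Σ(broken) = 6540 kJ
Bonds formed (products):
  C=O: 6 × 777 = 4662
  O–H: 8 × 469 = 3752
  Σ(formed) = 8414 kJ
ΔH = Σ(broken) − Σ(formed) = 6540 − 8414 = −1874 kJ

ΔH ≈ −1874 kJ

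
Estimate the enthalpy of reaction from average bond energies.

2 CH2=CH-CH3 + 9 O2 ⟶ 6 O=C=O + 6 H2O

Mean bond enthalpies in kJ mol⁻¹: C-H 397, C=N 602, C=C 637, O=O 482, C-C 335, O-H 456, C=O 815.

ΔH ≈ −4206 kJ

Bonds broken (reactants):
  C-C: 2 × 335 = 670
  C-H: 12 × 397 = 4764
  C=C: 2 × 637 = 1274
  O=O: 9 × 482 = 4338
  Σ(broken) = 11046 kJ
Bonds formed (products):
  C=O: 12 × 815 = 9780
  O-H: 12 × 456 = 5472
  Σ(formed) = 15252 kJ
ΔH = Σ(broken) − Σ(formed) = 11046 − 15252 = −4206 kJ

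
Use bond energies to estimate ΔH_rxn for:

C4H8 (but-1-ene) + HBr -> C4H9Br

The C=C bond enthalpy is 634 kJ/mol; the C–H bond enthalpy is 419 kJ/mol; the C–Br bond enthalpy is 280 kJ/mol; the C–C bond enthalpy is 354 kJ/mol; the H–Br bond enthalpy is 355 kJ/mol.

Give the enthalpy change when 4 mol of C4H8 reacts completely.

ΔH = −256 kJ

Bonds broken (reactants):
  C–C: 2 × 354 = 708
  C–H: 8 × 419 = 3352
  C=C: 1 × 634 = 634
  H–Br: 1 × 355 = 355
  Σ(broken) = 5049 kJ
Bonds formed (products):
  C–Br: 1 × 280 = 280
  C–C: 3 × 354 = 1062
  C–H: 9 × 419 = 3771
  Σ(formed) = 5113 kJ
ΔH = Σ(broken) − Σ(formed) = 5049 − 5113 = −64 kJ
For 4× the reaction as written: 4 × (−64) = −256 kJ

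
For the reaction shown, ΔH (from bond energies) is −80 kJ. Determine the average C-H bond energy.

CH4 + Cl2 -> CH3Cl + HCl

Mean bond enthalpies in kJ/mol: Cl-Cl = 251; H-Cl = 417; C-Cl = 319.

D(C-H) ≈ 405 kJ/mol

Let D be the C-H bond energy.
Σ(broken) = 4×D + 1×251 = 251 + 4D
Σ(formed) = 1×319 + 3×D + 1×417 = 736 + 3D
ΔH = Σ(broken) − Σ(formed) = (251 + 4D) − (736 + 3D) = −485 + D
Setting this equal to −80 kJ gives D = 405 kJ/mol.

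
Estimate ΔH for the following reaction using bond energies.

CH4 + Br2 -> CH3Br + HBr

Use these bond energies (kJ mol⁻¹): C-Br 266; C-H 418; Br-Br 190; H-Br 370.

Bonds broken (reactants):
  Br-Br: 1 × 190 = 190
  C-H: 4 × 418 = 1672
  Σ(broken) = 1862 kJ
Bonds formed (products):
  C-Br: 1 × 266 = 266
  C-H: 3 × 418 = 1254
  H-Br: 1 × 370 = 370
  Σ(formed) = 1890 kJ
ΔH = Σ(broken) − Σ(formed) = 1862 − 1890 = −28 kJ

ΔH ≈ −28 kJ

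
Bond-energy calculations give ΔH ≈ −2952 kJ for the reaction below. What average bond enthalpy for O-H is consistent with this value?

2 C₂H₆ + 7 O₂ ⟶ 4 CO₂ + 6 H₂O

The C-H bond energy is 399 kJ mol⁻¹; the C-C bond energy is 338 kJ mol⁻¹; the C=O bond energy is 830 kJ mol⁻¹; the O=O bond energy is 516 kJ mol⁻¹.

Let D be the O-H bond energy.
Σ(broken) = 2×338 + 12×399 + 7×516 = 9076
Σ(formed) = 8×830 + 12×D = 6640 + 12D
ΔH = Σ(broken) − Σ(formed) = (9076) − (6640 + 12D) = +2436 − 12D
Setting this equal to −2952 kJ gives 12D = 5388, so D = 449 kJ/mol.

D(O-H) ≈ 449 kJ/mol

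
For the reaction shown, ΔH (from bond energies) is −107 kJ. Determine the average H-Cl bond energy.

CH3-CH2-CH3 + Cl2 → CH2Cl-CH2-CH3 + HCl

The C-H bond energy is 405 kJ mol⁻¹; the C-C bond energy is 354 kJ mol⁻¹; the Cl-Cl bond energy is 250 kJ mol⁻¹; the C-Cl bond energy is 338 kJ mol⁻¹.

D(H-Cl) ≈ 424 kJ/mol

Let D be the H-Cl bond energy.
Σ(broken) = 2×354 + 8×405 + 1×250 = 4198
Σ(formed) = 2×354 + 1×338 + 7×405 + 1×D = 3881 + D
ΔH = Σ(broken) − Σ(formed) = (4198) − (3881 + D) = +317 − D
Setting this equal to −107 kJ gives D = 424 kJ/mol.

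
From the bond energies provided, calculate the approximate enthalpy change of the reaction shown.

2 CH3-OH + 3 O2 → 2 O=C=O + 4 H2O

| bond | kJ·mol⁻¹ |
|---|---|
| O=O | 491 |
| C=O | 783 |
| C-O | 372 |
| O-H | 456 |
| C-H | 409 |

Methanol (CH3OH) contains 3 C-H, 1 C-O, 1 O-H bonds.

ΔH ≈ −1197 kJ

Bonds broken (reactants):
  C-H: 6 × 409 = 2454
  C-O: 2 × 372 = 744
  O-H: 2 × 456 = 912
  O=O: 3 × 491 = 1473
  Σ(broken) = 5583 kJ
Bonds formed (products):
  C=O: 4 × 783 = 3132
  O-H: 8 × 456 = 3648
  Σ(formed) = 6780 kJ
ΔH = Σ(broken) − Σ(formed) = 5583 − 6780 = −1197 kJ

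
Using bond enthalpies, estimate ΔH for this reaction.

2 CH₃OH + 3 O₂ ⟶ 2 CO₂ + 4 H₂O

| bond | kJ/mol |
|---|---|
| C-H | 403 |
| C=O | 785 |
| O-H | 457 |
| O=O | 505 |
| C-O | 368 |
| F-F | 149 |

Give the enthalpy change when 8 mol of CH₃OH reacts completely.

Bonds broken (reactants):
  C-H: 6 × 403 = 2418
  C-O: 2 × 368 = 736
  O-H: 2 × 457 = 914
  O=O: 3 × 505 = 1515
  Σ(broken) = 5583 kJ
Bonds formed (products):
  C=O: 4 × 785 = 3140
  O-H: 8 × 457 = 3656
  Σ(formed) = 6796 kJ
ΔH = Σ(broken) − Σ(formed) = 5583 − 6796 = −1213 kJ
For 4× the reaction as written: 4 × (−1213) = −4852 kJ

ΔH = −4852 kJ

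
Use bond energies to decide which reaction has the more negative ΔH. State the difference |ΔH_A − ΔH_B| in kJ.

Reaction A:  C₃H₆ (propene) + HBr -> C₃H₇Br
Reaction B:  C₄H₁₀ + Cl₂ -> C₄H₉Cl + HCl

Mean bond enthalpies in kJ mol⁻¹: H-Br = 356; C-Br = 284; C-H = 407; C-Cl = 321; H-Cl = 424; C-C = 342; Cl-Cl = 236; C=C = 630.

Reaction A:
  Bonds broken (reactants):
    C-C: 1 × 342 = 342
    C-H: 6 × 407 = 2442
    C=C: 1 × 630 = 630
    H-Br: 1 × 356 = 356
    Σ(broken) = 3770 kJ
  Bonds formed (products):
    C-Br: 1 × 284 = 284
    C-C: 2 × 342 = 684
    C-H: 7 × 407 = 2849
    Σ(formed) = 3817 kJ
  ΔH_A = 3770 − 3817 = −47 kJ
Reaction B:
  Bonds broken (reactants):
    C-C: 3 × 342 = 1026
    C-H: 10 × 407 = 4070
    Cl-Cl: 1 × 236 = 236
    Σ(broken) = 5332 kJ
  Bonds formed (products):
    C-C: 3 × 342 = 1026
    C-Cl: 1 × 321 = 321
    C-H: 9 × 407 = 3663
    H-Cl: 1 × 424 = 424
    Σ(formed) = 5434 kJ
  ΔH_B = 5332 − 5434 = −102 kJ
ΔH_A − ΔH_B = +55 kJ, so reaction B has the more negative ΔH; |ΔH_A − ΔH_B| = 55 kJ.

Reaction B, by 55 kJ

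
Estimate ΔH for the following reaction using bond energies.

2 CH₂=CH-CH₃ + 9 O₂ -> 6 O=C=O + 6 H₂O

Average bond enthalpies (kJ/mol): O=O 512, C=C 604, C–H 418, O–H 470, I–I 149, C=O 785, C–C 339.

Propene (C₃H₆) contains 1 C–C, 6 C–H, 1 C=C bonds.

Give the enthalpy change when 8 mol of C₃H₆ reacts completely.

ΔH = −14200 kJ

Bonds broken (reactants):
  C–C: 2 × 339 = 678
  C–H: 12 × 418 = 5016
  C=C: 2 × 604 = 1208
  O=O: 9 × 512 = 4608
  Σ(broken) = 11510 kJ
Bonds formed (products):
  C=O: 12 × 785 = 9420
  O–H: 12 × 470 = 5640
  Σ(formed) = 15060 kJ
ΔH = Σ(broken) − Σ(formed) = 11510 − 15060 = −3550 kJ
For 4× the reaction as written: 4 × (−3550) = −14200 kJ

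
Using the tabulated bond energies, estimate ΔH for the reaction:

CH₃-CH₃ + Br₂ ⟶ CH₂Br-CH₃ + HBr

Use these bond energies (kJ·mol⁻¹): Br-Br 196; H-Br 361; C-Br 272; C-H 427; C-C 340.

ΔH ≈ −10 kJ

Bonds broken (reactants):
  Br-Br: 1 × 196 = 196
  C-C: 1 × 340 = 340
  C-H: 6 × 427 = 2562
  Σ(broken) = 3098 kJ
Bonds formed (products):
  C-Br: 1 × 272 = 272
  C-C: 1 × 340 = 340
  C-H: 5 × 427 = 2135
  H-Br: 1 × 361 = 361
  Σ(formed) = 3108 kJ
ΔH = Σ(broken) − Σ(formed) = 3098 − 3108 = −10 kJ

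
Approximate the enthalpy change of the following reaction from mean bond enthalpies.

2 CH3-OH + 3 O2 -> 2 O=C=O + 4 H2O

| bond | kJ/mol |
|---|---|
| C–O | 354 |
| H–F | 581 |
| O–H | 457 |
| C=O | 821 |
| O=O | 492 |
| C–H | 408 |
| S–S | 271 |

ΔH ≈ −1394 kJ

Bonds broken (reactants):
  C–H: 6 × 408 = 2448
  C–O: 2 × 354 = 708
  O–H: 2 × 457 = 914
  O=O: 3 × 492 = 1476
  Σ(broken) = 5546 kJ
Bonds formed (products):
  C=O: 4 × 821 = 3284
  O–H: 8 × 457 = 3656
  Σ(formed) = 6940 kJ
ΔH = Σ(broken) − Σ(formed) = 5546 − 6940 = −1394 kJ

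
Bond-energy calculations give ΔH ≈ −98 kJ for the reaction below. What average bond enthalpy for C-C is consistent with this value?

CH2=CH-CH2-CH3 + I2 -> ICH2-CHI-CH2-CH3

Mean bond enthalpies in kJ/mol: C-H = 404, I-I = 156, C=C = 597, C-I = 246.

D(C-C) ≈ 359 kJ/mol

Let D be the C-C bond energy.
Σ(broken) = 2×D + 8×404 + 1×597 + 1×156 = 3985 + 2D
Σ(formed) = 3×D + 8×404 + 2×246 = 3724 + 3D
ΔH = Σ(broken) − Σ(formed) = (3985 + 2D) − (3724 + 3D) = +261 − D
Setting this equal to −98 kJ gives D = 359 kJ/mol.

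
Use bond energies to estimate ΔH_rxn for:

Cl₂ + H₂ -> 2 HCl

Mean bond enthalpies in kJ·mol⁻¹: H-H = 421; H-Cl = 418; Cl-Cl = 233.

Bonds broken (reactants):
  Cl-Cl: 1 × 233 = 233
  H-H: 1 × 421 = 421
  Σ(broken) = 654 kJ
Bonds formed (products):
  H-Cl: 2 × 418 = 836
  Σ(formed) = 836 kJ
ΔH = Σ(broken) − Σ(formed) = 654 − 836 = −182 kJ

ΔH ≈ −182 kJ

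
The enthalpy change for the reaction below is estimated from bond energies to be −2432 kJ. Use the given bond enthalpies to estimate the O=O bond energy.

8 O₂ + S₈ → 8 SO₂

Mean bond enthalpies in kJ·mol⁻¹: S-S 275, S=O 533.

D(O=O) ≈ 487 kJ/mol

Let D be the O=O bond energy.
Σ(broken) = 8×D + 8×275 = 2200 + 8D
Σ(formed) = 16×533 = 8528
ΔH = Σ(broken) − Σ(formed) = (2200 + 8D) − (8528) = −6328 + 8D
Setting this equal to −2432 kJ gives 8D = 3896, so D = 487 kJ/mol.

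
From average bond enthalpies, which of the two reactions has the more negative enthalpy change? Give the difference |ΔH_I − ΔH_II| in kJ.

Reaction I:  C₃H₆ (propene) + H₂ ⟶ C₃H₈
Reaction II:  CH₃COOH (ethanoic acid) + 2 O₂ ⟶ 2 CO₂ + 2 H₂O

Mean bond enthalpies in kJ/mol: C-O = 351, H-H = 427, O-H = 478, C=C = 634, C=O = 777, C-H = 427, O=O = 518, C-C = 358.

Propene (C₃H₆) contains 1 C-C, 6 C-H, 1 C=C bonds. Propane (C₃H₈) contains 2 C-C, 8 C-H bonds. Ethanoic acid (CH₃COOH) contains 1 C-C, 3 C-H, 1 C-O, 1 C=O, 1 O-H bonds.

Reaction I:
  Bonds broken (reactants):
    C-C: 1 × 358 = 358
    C-H: 6 × 427 = 2562
    C=C: 1 × 634 = 634
    H-H: 1 × 427 = 427
    Σ(broken) = 3981 kJ
  Bonds formed (products):
    C-C: 2 × 358 = 716
    C-H: 8 × 427 = 3416
    Σ(formed) = 4132 kJ
  ΔH_I = 3981 − 4132 = −151 kJ
Reaction II:
  Bonds broken (reactants):
    C-C: 1 × 358 = 358
    C-H: 3 × 427 = 1281
    C-O: 1 × 351 = 351
    C=O: 1 × 777 = 777
    O-H: 1 × 478 = 478
    O=O: 2 × 518 = 1036
    Σ(broken) = 4281 kJ
  Bonds formed (products):
    C=O: 4 × 777 = 3108
    O-H: 4 × 478 = 1912
    Σ(formed) = 5020 kJ
  ΔH_II = 4281 − 5020 = −739 kJ
ΔH_I − ΔH_II = +588 kJ, so reaction II has the more negative ΔH; |ΔH_I − ΔH_II| = 588 kJ.

Reaction II, by 588 kJ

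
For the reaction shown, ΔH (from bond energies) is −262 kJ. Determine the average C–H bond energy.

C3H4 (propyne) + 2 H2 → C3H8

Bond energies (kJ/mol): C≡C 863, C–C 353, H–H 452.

Let D be the C–H bond energy.
Σ(broken) = 1×863 + 1×353 + 4×D + 2×452 = 2120 + 4D
Σ(formed) = 2×353 + 8×D = 706 + 8D
ΔH = Σ(broken) − Σ(formed) = (2120 + 4D) − (706 + 8D) = +1414 − 4D
Setting this equal to −262 kJ gives 4D = 1676, so D = 419 kJ/mol.

D(C–H) ≈ 419 kJ/mol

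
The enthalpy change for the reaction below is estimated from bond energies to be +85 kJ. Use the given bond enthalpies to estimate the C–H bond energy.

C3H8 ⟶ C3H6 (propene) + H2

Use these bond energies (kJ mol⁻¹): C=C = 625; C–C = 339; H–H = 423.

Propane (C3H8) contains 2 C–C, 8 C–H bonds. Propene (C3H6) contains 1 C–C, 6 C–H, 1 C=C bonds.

Let D be the C–H bond energy.
Σ(broken) = 2×339 + 8×D = 678 + 8D
Σ(formed) = 1×339 + 6×D + 1×625 + 1×423 = 1387 + 6D
ΔH = Σ(broken) − Σ(formed) = (678 + 8D) − (1387 + 6D) = −709 + 2D
Setting this equal to +85 kJ gives 2D = 794, so D = 397 kJ/mol.

D(C–H) ≈ 397 kJ/mol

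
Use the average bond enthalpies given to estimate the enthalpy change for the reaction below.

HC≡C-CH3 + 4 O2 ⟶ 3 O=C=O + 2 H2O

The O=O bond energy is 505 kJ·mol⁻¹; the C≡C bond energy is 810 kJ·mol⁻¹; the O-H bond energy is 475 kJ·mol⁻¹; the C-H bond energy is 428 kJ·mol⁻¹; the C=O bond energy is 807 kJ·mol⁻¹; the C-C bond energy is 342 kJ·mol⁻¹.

Bonds broken (reactants):
  C≡C: 1 × 810 = 810
  C-C: 1 × 342 = 342
  C-H: 4 × 428 = 1712
  O=O: 4 × 505 = 2020
  Σ(broken) = 4884 kJ
Bonds formed (products):
  C=O: 6 × 807 = 4842
  O-H: 4 × 475 = 1900
  Σ(formed) = 6742 kJ
ΔH = Σ(broken) − Σ(formed) = 4884 − 6742 = −1858 kJ

ΔH ≈ −1858 kJ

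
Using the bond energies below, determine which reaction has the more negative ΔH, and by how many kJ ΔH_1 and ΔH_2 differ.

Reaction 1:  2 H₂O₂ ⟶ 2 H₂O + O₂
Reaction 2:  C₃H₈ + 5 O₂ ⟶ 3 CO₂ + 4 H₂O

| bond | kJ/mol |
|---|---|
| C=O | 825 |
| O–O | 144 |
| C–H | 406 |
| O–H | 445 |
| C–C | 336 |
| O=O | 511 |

Reaction 1:
  Bonds broken (reactants):
    O–H: 4 × 445 = 1780
    O–O: 2 × 144 = 288
    Σ(broken) = 2068 kJ
  Bonds formed (products):
    O–H: 4 × 445 = 1780
    O=O: 1 × 511 = 511
    Σ(formed) = 2291 kJ
  ΔH_1 = 2068 − 2291 = −223 kJ
Reaction 2:
  Bonds broken (reactants):
    C–C: 2 × 336 = 672
    C–H: 8 × 406 = 3248
    O=O: 5 × 511 = 2555
    Σ(broken) = 6475 kJ
  Bonds formed (products):
    C=O: 6 × 825 = 4950
    O–H: 8 × 445 = 3560
    Σ(formed) = 8510 kJ
  ΔH_2 = 6475 − 8510 = −2035 kJ
ΔH_1 − ΔH_2 = +1812 kJ, so reaction 2 has the more negative ΔH; |ΔH_1 − ΔH_2| = 1812 kJ.

Reaction 2, by 1812 kJ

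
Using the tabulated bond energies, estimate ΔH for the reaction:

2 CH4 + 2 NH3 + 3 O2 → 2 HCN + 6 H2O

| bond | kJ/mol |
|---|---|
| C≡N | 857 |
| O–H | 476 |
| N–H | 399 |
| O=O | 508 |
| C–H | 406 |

ΔH ≈ −1072 kJ

Bonds broken (reactants):
  C–H: 8 × 406 = 3248
  N–H: 6 × 399 = 2394
  O=O: 3 × 508 = 1524
  Σ(broken) = 7166 kJ
Bonds formed (products):
  C≡N: 2 × 857 = 1714
  C–H: 2 × 406 = 812
  O–H: 12 × 476 = 5712
  Σ(formed) = 8238 kJ
ΔH = Σ(broken) − Σ(formed) = 7166 − 8238 = −1072 kJ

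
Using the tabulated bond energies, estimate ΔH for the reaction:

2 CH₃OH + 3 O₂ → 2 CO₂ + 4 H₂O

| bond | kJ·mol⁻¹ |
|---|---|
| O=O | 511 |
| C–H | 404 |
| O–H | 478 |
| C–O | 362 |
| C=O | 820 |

ΔH ≈ −1467 kJ

Bonds broken (reactants):
  C–H: 6 × 404 = 2424
  C–O: 2 × 362 = 724
  O–H: 2 × 478 = 956
  O=O: 3 × 511 = 1533
  Σ(broken) = 5637 kJ
Bonds formed (products):
  C=O: 4 × 820 = 3280
  O–H: 8 × 478 = 3824
  Σ(formed) = 7104 kJ
ΔH = Σ(broken) − Σ(formed) = 5637 − 7104 = −1467 kJ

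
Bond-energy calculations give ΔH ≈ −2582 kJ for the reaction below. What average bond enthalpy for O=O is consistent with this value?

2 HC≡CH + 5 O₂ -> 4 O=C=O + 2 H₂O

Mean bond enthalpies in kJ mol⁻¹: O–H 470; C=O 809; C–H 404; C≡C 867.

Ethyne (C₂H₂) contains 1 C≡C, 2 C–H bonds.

D(O=O) ≈ 484 kJ/mol

Let D be the O=O bond energy.
Σ(broken) = 2×867 + 4×404 + 5×D = 3350 + 5D
Σ(formed) = 8×809 + 4×470 = 8352
ΔH = Σ(broken) − Σ(formed) = (3350 + 5D) − (8352) = −5002 + 5D
Setting this equal to −2582 kJ gives 5D = 2420, so D = 484 kJ/mol.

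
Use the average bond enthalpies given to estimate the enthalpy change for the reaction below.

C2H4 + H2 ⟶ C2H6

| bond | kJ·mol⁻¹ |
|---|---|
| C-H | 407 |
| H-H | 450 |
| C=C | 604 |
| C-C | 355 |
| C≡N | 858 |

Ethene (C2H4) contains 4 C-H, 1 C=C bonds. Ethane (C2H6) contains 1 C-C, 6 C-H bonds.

Bonds broken (reactants):
  C-H: 4 × 407 = 1628
  C=C: 1 × 604 = 604
  H-H: 1 × 450 = 450
  Σ(broken) = 2682 kJ
Bonds formed (products):
  C-C: 1 × 355 = 355
  C-H: 6 × 407 = 2442
  Σ(formed) = 2797 kJ
ΔH = Σ(broken) − Σ(formed) = 2682 − 2797 = −115 kJ

ΔH ≈ −115 kJ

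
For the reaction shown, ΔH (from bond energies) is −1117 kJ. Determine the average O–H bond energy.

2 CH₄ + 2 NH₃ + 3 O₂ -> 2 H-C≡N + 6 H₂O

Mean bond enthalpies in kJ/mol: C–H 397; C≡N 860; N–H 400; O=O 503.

D(O–H) ≈ 474 kJ/mol

Let D be the O–H bond energy.
Σ(broken) = 8×397 + 6×400 + 3×503 = 7085
Σ(formed) = 2×860 + 2×397 + 12×D = 2514 + 12D
ΔH = Σ(broken) − Σ(formed) = (7085) − (2514 + 12D) = +4571 − 12D
Setting this equal to −1117 kJ gives 12D = 5688, so D = 474 kJ/mol.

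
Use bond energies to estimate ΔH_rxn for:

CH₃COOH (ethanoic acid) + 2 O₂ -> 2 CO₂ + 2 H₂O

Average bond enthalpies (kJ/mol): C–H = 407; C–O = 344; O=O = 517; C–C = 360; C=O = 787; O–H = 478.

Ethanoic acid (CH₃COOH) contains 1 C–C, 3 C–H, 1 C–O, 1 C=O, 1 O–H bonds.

Bonds broken (reactants):
  C–C: 1 × 360 = 360
  C–H: 3 × 407 = 1221
  C–O: 1 × 344 = 344
  C=O: 1 × 787 = 787
  O–H: 1 × 478 = 478
  O=O: 2 × 517 = 1034
  Σ(broken) = 4224 kJ
Bonds formed (products):
  C=O: 4 × 787 = 3148
  O–H: 4 × 478 = 1912
  Σ(formed) = 5060 kJ
ΔH = Σ(broken) − Σ(formed) = 4224 − 5060 = −836 kJ

ΔH ≈ −836 kJ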